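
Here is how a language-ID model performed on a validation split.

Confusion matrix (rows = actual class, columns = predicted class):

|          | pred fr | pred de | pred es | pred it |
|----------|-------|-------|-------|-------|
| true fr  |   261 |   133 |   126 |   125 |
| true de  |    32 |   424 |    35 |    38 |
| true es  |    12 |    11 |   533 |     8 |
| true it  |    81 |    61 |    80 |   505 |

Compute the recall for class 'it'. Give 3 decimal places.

0.695

Treat 'it' as positive and all other classes as negative.
recall = TP/(TP+FN).
it: TP=505, FN=81+61+80=222 → 505/727 = 0.6946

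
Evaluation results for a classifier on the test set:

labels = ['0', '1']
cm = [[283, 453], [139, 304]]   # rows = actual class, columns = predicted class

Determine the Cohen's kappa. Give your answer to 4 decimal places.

0.0620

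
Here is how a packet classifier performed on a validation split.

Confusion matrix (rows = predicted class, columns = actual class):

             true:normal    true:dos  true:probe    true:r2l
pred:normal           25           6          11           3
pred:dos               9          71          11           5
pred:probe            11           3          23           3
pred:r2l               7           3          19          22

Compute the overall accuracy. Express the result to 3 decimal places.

0.608

Accuracy = trace / total = (25+71+23+22=141) / 232 = 141/232 = 0.608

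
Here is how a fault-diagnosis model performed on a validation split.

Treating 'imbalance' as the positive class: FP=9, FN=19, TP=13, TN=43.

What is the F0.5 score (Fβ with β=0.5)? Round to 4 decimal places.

Fβ = (1+β²)·TP / ((1+β²)·TP + β²·FN + FP), with β²=1/4
= 1.25·13 / (1.25·13 + 0.25·19 + 9) = 0.5417

0.5417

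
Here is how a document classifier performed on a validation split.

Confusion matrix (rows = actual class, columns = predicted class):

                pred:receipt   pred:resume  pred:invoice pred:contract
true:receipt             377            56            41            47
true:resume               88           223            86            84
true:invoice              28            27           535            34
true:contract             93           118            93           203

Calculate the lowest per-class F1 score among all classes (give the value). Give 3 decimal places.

0.464

Per-class F1 score (2·TP/(2·TP+FP+FN)):
  receipt: TP=377, FP=88+28+93=209, FN=56+41+47=144 → 754/1107 = 0.6811
  resume: TP=223, FP=56+27+118=201, FN=88+86+84=258 → 446/905 = 0.4928
  invoice: TP=535, FP=41+86+93=220, FN=28+27+34=89 → 1070/1379 = 0.7759
  contract: TP=203, FP=47+84+34=165, FN=93+118+93=304 → 406/875 = 0.4640
Lowest is class 'contract' with F1 score = 0.464.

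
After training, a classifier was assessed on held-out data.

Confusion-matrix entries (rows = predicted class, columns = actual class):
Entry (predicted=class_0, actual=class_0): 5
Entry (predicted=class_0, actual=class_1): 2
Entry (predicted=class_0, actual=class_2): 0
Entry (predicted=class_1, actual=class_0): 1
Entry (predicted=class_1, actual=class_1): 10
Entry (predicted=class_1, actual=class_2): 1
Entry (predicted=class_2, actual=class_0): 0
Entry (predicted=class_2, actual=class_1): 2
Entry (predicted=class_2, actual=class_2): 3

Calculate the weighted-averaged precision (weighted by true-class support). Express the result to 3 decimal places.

Per-class precision (TP/(TP+FP)):
  class_0: TP=5, FP=2+0=2 → 5/7 = 0.7143
  class_1: TP=10, FP=1+1=2 → 10/12 = 0.8333
  class_2: TP=3, FP=0+2=2 → 3/5 = 0.6000
Weighted-precision = Σ (supportᵢ/N)·precisionᵢ with N=24: (6/24)·0.7143 + (14/24)·0.8333 + (4/24)·0.6000 = 0.765

0.765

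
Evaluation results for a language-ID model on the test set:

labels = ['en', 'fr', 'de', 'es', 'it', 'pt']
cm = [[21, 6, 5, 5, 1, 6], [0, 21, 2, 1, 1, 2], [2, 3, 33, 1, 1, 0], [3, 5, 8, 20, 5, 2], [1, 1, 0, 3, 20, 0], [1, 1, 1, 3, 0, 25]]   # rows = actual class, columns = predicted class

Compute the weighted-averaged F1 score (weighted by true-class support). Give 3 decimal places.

Per-class F1 score (2·TP/(2·TP+FP+FN)):
  en: TP=21, FP=0+2+3+1+1=7, FN=6+5+5+1+6=23 → 42/72 = 0.5833
  fr: TP=21, FP=6+3+5+1+1=16, FN=0+2+1+1+2=6 → 42/64 = 0.6563
  de: TP=33, FP=5+2+8+0+1=16, FN=2+3+1+1+0=7 → 66/89 = 0.7416
  es: TP=20, FP=5+1+1+3+3=13, FN=3+5+8+5+2=23 → 40/76 = 0.5263
  it: TP=20, FP=1+1+1+5+0=8, FN=1+1+0+3+0=5 → 40/53 = 0.7547
  pt: TP=25, FP=6+2+0+2+0=10, FN=1+1+1+3+0=6 → 50/66 = 0.7576
Weighted-F1 score = Σ (supportᵢ/N)·F1 scoreᵢ with N=210: (44/210)·0.5833 + (27/210)·0.6563 + (40/210)·0.7416 + (43/210)·0.5263 + (25/210)·0.7547 + (31/210)·0.7576 = 0.657

0.657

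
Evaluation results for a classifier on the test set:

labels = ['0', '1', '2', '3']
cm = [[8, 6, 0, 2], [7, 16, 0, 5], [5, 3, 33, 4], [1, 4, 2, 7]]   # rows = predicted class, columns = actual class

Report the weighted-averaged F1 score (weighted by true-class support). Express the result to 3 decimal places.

0.603

Per-class F1 score (2·TP/(2·TP+FP+FN)):
  0: TP=8, FP=6+0+2=8, FN=7+5+1=13 → 16/37 = 0.4324
  1: TP=16, FP=7+0+5=12, FN=6+3+4=13 → 32/57 = 0.5614
  2: TP=33, FP=5+3+4=12, FN=0+0+2=2 → 66/80 = 0.8250
  3: TP=7, FP=1+4+2=7, FN=2+5+4=11 → 14/32 = 0.4375
Weighted-F1 score = Σ (supportᵢ/N)·F1 scoreᵢ with N=103: (21/103)·0.4324 + (29/103)·0.5614 + (35/103)·0.8250 + (18/103)·0.4375 = 0.603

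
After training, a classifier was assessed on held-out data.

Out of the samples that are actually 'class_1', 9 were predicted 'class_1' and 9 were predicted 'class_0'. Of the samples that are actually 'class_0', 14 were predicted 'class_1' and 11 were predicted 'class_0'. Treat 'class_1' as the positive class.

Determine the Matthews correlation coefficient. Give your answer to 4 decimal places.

MCC = (TP·TN − FP·FN) / √((TP+FP)(TP+FN)(TN+FP)(TN+FN))
Numerator = 9·11 − 14·9 = -27
Denominator = √(23·18·25·20) = √207000 = 454.9725
MCC = -27 / 454.9725 = -0.0593

-0.0593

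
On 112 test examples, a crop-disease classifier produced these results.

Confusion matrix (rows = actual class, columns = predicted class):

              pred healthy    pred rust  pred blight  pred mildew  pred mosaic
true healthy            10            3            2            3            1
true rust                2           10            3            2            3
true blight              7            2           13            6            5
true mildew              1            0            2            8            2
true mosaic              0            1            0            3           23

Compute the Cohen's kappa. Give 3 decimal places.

Observed agreement pₒ = trace/N = 64/112 = 0.5714
Expected agreement pₑ = Σ (rowᵢ·colᵢ)/N² = (19·20 + 20·16 + 33·20 + 13·22 + 27·34)/112² = 0.2044
κ = (pₒ − pₑ)/(1 − pₑ) = (0.5714 − 0.2044)/(1 − 0.2044) = 0.461

0.461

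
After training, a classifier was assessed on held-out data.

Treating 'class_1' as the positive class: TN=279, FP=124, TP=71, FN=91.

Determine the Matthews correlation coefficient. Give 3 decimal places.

0.124

MCC = (TP·TN − FP·FN) / √((TP+FP)(TP+FN)(TN+FP)(TN+FN))
Numerator = 71·279 − 124·91 = 8525
Denominator = √(195·162·403·370) = √4710384900 = 68632.2439
MCC = 8525 / 68632.2439 = 0.124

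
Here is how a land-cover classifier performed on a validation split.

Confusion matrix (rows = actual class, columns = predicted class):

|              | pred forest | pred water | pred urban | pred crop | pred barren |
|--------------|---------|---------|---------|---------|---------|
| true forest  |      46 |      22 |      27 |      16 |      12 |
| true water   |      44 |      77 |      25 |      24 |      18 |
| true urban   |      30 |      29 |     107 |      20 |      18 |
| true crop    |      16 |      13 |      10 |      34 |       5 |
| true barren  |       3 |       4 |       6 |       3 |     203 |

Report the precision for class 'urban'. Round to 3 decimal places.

Take TP from the diagonal, FP from the rest of the 'urban' prediction marginal, FN from the rest of the 'urban' actual marginal.
precision = TP/(TP+FP).
urban: TP=107, FP=27+25+10+6=68 → 107/175 = 0.6114

0.611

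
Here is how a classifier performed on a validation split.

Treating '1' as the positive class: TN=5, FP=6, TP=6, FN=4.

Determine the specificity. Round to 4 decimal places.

0.4545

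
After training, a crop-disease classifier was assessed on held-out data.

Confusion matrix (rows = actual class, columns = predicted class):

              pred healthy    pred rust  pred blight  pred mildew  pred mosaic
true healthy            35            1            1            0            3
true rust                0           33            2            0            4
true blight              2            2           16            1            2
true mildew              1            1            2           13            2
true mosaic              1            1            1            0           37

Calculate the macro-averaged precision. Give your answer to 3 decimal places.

0.839

Per-class precision (TP/(TP+FP)):
  healthy: TP=35, FP=0+2+1+1=4 → 35/39 = 0.8974
  rust: TP=33, FP=1+2+1+1=5 → 33/38 = 0.8684
  blight: TP=16, FP=1+2+2+1=6 → 16/22 = 0.7273
  mildew: TP=13, FP=0+0+1+0=1 → 13/14 = 0.9286
  mosaic: TP=37, FP=3+4+2+2=11 → 37/48 = 0.7708
Macro-precision = mean = (0.8974 + 0.8684 + 0.7273 + 0.9286 + 0.7708) / 5 = 0.839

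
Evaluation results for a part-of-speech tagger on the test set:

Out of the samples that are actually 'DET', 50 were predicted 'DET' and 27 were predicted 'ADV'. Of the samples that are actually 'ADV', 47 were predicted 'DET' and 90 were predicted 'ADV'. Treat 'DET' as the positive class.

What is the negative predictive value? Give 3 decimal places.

NPV = TN/(TN+FN) = 90/(90+27) = 0.769

0.769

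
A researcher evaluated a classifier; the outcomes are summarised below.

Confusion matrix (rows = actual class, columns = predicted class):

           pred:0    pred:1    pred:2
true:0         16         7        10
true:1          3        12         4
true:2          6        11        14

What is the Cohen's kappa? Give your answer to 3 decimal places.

Observed agreement pₒ = trace/N = 42/83 = 0.5060
Expected agreement pₑ = Σ (rowᵢ·colᵢ)/N² = (33·25 + 19·30 + 31·28)/83² = 0.3285
κ = (pₒ − pₑ)/(1 − pₑ) = (0.5060 − 0.3285)/(1 − 0.3285) = 0.264

0.264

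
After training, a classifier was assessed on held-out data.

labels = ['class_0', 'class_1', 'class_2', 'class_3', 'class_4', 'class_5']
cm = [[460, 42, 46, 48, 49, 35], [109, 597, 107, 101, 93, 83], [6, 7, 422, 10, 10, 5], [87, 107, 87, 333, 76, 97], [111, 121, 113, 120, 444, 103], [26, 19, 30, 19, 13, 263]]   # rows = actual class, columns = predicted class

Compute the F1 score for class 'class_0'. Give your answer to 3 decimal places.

0.622

Take TP from the diagonal, FP from the rest of the 'class_0' prediction marginal, FN from the rest of the 'class_0' actual marginal.
F1 score = 2·TP/(2·TP+FP+FN).
class_0: TP=460, FP=109+6+87+111+26=339, FN=42+46+48+49+35=220 → 920/1479 = 0.6220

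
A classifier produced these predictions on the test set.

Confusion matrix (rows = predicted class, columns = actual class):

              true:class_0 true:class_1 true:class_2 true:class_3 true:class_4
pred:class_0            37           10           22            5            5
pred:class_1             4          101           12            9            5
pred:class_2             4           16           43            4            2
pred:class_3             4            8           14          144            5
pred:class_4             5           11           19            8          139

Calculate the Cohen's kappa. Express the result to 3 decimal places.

0.653

Observed agreement pₒ = trace/N = 464/636 = 0.7296
Expected agreement pₑ = Σ (rowᵢ·colᵢ)/N² = (54·79 + 146·131 + 110·69 + 170·175 + 156·182)/636² = 0.2203
κ = (pₒ − pₑ)/(1 − pₑ) = (0.7296 − 0.2203)/(1 − 0.2203) = 0.653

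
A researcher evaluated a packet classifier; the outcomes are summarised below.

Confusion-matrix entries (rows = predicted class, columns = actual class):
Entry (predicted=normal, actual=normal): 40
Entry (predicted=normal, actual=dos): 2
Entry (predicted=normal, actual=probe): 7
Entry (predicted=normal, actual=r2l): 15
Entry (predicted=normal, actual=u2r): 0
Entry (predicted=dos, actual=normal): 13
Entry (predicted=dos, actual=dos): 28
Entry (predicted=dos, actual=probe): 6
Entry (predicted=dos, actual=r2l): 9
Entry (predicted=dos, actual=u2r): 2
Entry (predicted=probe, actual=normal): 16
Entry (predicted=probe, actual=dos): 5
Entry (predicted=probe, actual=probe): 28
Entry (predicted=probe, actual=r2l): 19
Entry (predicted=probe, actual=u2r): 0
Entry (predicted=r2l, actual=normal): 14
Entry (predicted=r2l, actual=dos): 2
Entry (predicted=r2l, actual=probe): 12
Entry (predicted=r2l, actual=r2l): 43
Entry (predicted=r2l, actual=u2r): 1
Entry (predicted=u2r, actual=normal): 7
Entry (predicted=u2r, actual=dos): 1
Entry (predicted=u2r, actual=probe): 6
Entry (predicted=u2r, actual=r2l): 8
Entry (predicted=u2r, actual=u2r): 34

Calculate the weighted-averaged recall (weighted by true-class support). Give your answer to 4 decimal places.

0.5440

Per-class recall (TP/(TP+FN)):
  normal: TP=40, FN=13+16+14+7=50 → 40/90 = 0.44444
  dos: TP=28, FN=2+5+2+1=10 → 28/38 = 0.73684
  probe: TP=28, FN=7+6+12+6=31 → 28/59 = 0.47458
  r2l: TP=43, FN=15+9+19+8=51 → 43/94 = 0.45745
  u2r: TP=34, FN=0+2+0+1=3 → 34/37 = 0.91892
Weighted-recall = Σ (supportᵢ/N)·recallᵢ with N=318: (90/318)·0.44444 + (38/318)·0.73684 + (59/318)·0.47458 + (94/318)·0.45745 + (37/318)·0.91892 = 0.5440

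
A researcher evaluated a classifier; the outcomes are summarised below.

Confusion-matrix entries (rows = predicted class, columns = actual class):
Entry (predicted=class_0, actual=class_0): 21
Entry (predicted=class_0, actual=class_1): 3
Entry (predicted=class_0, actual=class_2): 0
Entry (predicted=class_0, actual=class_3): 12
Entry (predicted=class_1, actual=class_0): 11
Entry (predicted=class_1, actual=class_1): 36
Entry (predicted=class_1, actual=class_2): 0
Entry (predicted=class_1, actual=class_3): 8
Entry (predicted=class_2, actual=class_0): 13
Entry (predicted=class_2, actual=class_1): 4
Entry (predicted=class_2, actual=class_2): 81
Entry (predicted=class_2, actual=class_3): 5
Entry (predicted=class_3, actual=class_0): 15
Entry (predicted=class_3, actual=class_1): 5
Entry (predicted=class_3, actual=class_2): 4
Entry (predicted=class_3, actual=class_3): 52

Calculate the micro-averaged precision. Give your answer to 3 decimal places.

Micro-averaging pools counts across classes: ΣTP=190, ΣFP=80, ΣFN=80.
Micro-precision = TP/(TP+FP) on pooled counts = 0.704 (equals overall accuracy in single-label multiclass).

0.704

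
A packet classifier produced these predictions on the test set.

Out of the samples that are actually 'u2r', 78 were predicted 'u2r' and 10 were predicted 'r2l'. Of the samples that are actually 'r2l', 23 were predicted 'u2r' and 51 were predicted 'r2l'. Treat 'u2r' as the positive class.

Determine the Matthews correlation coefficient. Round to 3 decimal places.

0.592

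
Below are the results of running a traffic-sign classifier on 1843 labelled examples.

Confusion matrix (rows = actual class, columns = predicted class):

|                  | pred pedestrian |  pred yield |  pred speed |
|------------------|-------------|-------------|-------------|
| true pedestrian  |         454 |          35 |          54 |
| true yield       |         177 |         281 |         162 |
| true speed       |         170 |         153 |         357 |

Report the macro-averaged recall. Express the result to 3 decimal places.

0.605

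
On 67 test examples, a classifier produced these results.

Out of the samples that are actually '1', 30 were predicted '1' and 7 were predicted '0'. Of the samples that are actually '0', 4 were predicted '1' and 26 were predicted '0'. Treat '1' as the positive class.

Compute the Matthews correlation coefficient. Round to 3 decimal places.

MCC = (TP·TN − FP·FN) / √((TP+FP)(TP+FN)(TN+FP)(TN+FN))
Numerator = 30·26 − 4·7 = 752
Denominator = √(34·37·30·33) = √1245420 = 1115.9839
MCC = 752 / 1115.9839 = 0.674

0.674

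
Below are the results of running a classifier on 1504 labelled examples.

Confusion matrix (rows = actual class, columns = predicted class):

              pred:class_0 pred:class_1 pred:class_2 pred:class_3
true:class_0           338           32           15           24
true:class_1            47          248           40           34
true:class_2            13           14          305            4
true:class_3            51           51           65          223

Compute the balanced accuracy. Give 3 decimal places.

Balanced accuracy = mean of per-class recall.
  class_0: recall = 338/409 = 0.8264
  class_1: recall = 248/369 = 0.6721
  class_2: recall = 305/336 = 0.9077
  class_3: recall = 223/390 = 0.5718
Mean = (0.8264 + 0.6721 + 0.9077 + 0.5718) / 4 = 0.745

0.745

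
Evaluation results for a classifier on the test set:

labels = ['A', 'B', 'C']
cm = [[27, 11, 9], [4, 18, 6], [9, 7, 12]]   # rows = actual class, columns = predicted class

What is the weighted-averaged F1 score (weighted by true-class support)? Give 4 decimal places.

Per-class F1 score (2·TP/(2·TP+FP+FN)):
  A: TP=27, FP=4+9=13, FN=11+9=20 → 54/87 = 0.62069
  B: TP=18, FP=11+7=18, FN=4+6=10 → 36/64 = 0.56250
  C: TP=12, FP=9+6=15, FN=9+7=16 → 24/55 = 0.43636
Weighted-F1 score = Σ (supportᵢ/N)·F1 scoreᵢ with N=103: (47/103)·0.62069 + (28/103)·0.56250 + (28/103)·0.43636 = 0.5548

0.5548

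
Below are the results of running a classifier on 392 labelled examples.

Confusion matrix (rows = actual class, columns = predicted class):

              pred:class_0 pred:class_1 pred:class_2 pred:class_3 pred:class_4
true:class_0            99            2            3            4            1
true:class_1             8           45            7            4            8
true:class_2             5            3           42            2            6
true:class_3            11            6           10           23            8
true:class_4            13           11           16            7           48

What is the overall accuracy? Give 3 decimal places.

0.656

Accuracy = trace / total = (99+45+42+23+48=257) / 392 = 257/392 = 0.656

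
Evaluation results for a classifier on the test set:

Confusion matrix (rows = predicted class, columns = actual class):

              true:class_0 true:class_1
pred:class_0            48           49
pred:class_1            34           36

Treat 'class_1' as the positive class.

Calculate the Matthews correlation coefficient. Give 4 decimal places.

0.0090

MCC = (TP·TN − FP·FN) / √((TP+FP)(TP+FN)(TN+FP)(TN+FN))
Numerator = 36·48 − 34·49 = 62
Denominator = √(70·85·82·97) = √47326300 = 6879.4113
MCC = 62 / 6879.4113 = 0.0090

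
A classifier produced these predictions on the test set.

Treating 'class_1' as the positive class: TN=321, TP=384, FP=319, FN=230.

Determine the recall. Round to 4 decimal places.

Recall = TP/(TP+FN) = 384/(384+230) = 384/614 = 0.6254

0.6254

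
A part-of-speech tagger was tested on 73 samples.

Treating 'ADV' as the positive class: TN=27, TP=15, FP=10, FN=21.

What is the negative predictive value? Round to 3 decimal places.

NPV = TN/(TN+FN) = 27/(27+21) = 0.563

0.563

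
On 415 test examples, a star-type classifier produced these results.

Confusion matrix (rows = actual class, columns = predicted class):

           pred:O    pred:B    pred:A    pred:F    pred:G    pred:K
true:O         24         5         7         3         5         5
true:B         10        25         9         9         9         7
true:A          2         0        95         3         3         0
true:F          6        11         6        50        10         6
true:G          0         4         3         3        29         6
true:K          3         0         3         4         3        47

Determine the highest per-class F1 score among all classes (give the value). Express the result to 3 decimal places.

0.841

Per-class F1 score (2·TP/(2·TP+FP+FN)):
  O: TP=24, FP=10+2+6+0+3=21, FN=5+7+3+5+5=25 → 48/94 = 0.5106
  B: TP=25, FP=5+0+11+4+0=20, FN=10+9+9+9+7=44 → 50/114 = 0.4386
  A: TP=95, FP=7+9+6+3+3=28, FN=2+0+3+3+0=8 → 190/226 = 0.8407
  F: TP=50, FP=3+9+3+3+4=22, FN=6+11+6+10+6=39 → 100/161 = 0.6211
  G: TP=29, FP=5+9+3+10+3=30, FN=0+4+3+3+6=16 → 58/104 = 0.5577
  K: TP=47, FP=5+7+0+6+6=24, FN=3+0+3+4+3=13 → 94/131 = 0.7176
Highest is class 'A' with F1 score = 0.841.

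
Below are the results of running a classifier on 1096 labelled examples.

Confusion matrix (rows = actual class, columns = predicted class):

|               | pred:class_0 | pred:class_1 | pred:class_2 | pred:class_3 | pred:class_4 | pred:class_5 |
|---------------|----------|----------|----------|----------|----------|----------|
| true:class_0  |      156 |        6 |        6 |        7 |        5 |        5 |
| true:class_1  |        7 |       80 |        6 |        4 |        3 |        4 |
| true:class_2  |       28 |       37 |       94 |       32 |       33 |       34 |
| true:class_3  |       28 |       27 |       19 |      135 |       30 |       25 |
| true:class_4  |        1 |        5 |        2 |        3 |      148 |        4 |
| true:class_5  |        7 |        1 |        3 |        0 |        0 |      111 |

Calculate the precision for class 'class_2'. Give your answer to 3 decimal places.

0.723

precision = TP/(TP+FP).
class_2: TP=94, FP=6+6+19+2+3=36 → 94/130 = 0.7231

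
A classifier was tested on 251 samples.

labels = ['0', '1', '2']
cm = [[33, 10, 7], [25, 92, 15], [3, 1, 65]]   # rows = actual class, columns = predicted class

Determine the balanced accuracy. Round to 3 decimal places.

Balanced accuracy = mean of per-class recall.
  0: recall = 33/50 = 0.6600
  1: recall = 92/132 = 0.6970
  2: recall = 65/69 = 0.9420
Mean = (0.6600 + 0.6970 + 0.9420) / 3 = 0.766

0.766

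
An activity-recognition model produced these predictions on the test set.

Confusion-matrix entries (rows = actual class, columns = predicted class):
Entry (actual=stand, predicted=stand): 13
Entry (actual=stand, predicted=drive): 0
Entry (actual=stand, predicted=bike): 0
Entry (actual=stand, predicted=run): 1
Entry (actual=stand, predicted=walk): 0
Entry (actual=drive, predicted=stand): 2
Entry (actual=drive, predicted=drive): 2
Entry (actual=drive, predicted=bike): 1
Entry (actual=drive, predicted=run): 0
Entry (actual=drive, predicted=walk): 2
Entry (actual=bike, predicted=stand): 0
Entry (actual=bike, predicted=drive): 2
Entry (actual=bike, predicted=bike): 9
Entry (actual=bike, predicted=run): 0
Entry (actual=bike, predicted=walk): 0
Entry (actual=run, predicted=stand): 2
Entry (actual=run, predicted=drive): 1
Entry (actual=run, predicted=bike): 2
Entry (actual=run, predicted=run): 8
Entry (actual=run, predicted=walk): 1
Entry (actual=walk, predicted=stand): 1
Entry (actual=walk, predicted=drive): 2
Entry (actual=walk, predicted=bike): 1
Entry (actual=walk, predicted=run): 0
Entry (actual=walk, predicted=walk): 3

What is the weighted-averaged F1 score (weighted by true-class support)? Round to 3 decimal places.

Per-class F1 score (2·TP/(2·TP+FP+FN)):
  stand: TP=13, FP=2+0+2+1=5, FN=0+0+1+0=1 → 26/32 = 0.8125
  drive: TP=2, FP=0+2+1+2=5, FN=2+1+0+2=5 → 4/14 = 0.2857
  bike: TP=9, FP=0+1+2+1=4, FN=0+2+0+0=2 → 18/24 = 0.7500
  run: TP=8, FP=1+0+0+0=1, FN=2+1+2+1=6 → 16/23 = 0.6957
  walk: TP=3, FP=0+2+0+1=3, FN=1+2+1+0=4 → 6/13 = 0.4615
Weighted-F1 score = Σ (supportᵢ/N)·F1 scoreᵢ with N=53: (14/53)·0.8125 + (7/53)·0.2857 + (11/53)·0.7500 + (14/53)·0.6957 + (7/53)·0.4615 = 0.653

0.653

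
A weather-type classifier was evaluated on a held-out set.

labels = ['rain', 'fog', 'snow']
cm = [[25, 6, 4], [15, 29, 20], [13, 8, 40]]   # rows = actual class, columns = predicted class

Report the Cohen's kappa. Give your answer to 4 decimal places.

0.3821

Observed agreement pₒ = trace/N = 94/160 = 0.58750
Expected agreement pₑ = Σ (rowᵢ·colᵢ)/N² = (35·53 + 64·43 + 61·64)/160² = 0.33246
κ = (pₒ − pₑ)/(1 − pₑ) = (0.58750 − 0.33246)/(1 − 0.33246) = 0.3821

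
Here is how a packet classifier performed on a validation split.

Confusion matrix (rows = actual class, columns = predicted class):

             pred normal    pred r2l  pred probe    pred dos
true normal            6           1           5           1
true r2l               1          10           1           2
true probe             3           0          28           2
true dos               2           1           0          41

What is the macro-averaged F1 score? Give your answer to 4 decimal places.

0.7490

Per-class F1 score (2·TP/(2·TP+FP+FN)):
  normal: TP=6, FP=1+3+2=6, FN=1+5+1=7 → 12/25 = 0.48000
  r2l: TP=10, FP=1+0+1=2, FN=1+1+2=4 → 20/26 = 0.76923
  probe: TP=28, FP=5+1+0=6, FN=3+0+2=5 → 56/67 = 0.83582
  dos: TP=41, FP=1+2+2=5, FN=2+1+0=3 → 82/90 = 0.91111
Macro-F1 score = mean = (0.48000 + 0.76923 + 0.83582 + 0.91111) / 4 = 0.7490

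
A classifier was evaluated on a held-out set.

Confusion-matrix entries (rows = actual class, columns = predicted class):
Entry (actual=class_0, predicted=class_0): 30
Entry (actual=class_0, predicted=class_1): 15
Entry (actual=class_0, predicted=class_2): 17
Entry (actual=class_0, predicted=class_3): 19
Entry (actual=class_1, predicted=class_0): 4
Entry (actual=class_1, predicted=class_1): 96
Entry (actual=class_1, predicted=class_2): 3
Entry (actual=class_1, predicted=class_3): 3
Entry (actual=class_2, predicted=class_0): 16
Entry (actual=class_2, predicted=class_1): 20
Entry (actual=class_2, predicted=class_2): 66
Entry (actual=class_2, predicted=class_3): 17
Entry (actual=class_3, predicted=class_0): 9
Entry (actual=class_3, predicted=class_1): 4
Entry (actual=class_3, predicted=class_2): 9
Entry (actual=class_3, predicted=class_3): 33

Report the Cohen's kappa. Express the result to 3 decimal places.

Observed agreement pₒ = trace/N = 225/361 = 0.6233
Expected agreement pₑ = Σ (rowᵢ·colᵢ)/N² = (81·59 + 106·135 + 119·95 + 55·72)/361² = 0.2636
κ = (pₒ − pₑ)/(1 − pₑ) = (0.6233 − 0.2636)/(1 − 0.2636) = 0.488

0.488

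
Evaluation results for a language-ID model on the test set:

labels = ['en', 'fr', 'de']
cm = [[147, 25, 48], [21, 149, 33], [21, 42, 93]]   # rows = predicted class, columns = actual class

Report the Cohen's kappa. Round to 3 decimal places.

Observed agreement pₒ = trace/N = 389/579 = 0.6718
Expected agreement pₑ = Σ (rowᵢ·colᵢ)/N² = (189·220 + 216·203 + 174·156)/579² = 0.3358
κ = (pₒ − pₑ)/(1 − pₑ) = (0.6718 − 0.3358)/(1 − 0.3358) = 0.506

0.506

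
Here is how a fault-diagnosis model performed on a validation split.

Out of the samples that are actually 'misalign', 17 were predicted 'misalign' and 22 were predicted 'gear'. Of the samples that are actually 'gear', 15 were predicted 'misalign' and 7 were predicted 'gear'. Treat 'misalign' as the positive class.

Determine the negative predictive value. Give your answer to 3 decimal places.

NPV = TN/(TN+FN) = 7/(7+22) = 0.241

0.241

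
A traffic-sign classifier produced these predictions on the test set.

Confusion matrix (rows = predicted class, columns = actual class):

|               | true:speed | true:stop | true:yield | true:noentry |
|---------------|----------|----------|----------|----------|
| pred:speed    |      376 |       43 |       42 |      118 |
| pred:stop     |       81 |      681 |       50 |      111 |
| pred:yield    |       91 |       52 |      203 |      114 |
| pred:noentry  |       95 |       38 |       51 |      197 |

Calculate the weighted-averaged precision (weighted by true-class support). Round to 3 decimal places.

0.619

Per-class precision (TP/(TP+FP)):
  speed: TP=376, FP=43+42+118=203 → 376/579 = 0.6494
  stop: TP=681, FP=81+50+111=242 → 681/923 = 0.7378
  yield: TP=203, FP=91+52+114=257 → 203/460 = 0.4413
  noentry: TP=197, FP=95+38+51=184 → 197/381 = 0.5171
Weighted-precision = Σ (supportᵢ/N)·precisionᵢ with N=2343: (643/2343)·0.6494 + (814/2343)·0.7378 + (346/2343)·0.4413 + (540/2343)·0.5171 = 0.619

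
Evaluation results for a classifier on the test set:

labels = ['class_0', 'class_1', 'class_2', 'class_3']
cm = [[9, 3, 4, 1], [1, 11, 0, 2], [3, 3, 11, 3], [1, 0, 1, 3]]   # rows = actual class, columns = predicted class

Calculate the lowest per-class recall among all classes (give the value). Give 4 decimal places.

Per-class recall (TP/(TP+FN)):
  class_0: TP=9, FN=3+4+1=8 → 9/17 = 0.52941
  class_1: TP=11, FN=1+0+2=3 → 11/14 = 0.78571
  class_2: TP=11, FN=3+3+3=9 → 11/20 = 0.55000
  class_3: TP=3, FN=1+0+1=2 → 3/5 = 0.60000
Lowest is class 'class_0' with recall = 0.5294.

0.5294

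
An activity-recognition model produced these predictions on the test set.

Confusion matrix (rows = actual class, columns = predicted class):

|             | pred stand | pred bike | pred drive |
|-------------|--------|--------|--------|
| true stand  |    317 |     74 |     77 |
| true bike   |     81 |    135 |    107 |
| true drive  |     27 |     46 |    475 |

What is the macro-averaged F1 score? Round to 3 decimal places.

Per-class F1 score (2·TP/(2·TP+FP+FN)):
  stand: TP=317, FP=81+27=108, FN=74+77=151 → 634/893 = 0.7100
  bike: TP=135, FP=74+46=120, FN=81+107=188 → 270/578 = 0.4671
  drive: TP=475, FP=77+107=184, FN=27+46=73 → 950/1207 = 0.7871
Macro-F1 score = mean = (0.7100 + 0.4671 + 0.7871) / 3 = 0.655

0.655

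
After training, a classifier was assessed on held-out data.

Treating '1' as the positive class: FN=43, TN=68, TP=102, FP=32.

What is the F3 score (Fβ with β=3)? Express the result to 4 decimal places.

0.7088

Fβ = (1+β²)·TP / ((1+β²)·TP + β²·FN + FP), with β²=9
= 10·102 / (10·102 + 9·43 + 32) = 0.7088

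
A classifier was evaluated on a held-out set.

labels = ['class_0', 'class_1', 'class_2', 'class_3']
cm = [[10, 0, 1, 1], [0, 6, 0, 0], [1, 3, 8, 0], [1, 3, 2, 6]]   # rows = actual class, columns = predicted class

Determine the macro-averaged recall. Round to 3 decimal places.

0.750

Per-class recall (TP/(TP+FN)):
  class_0: TP=10, FN=0+1+1=2 → 10/12 = 0.8333
  class_1: TP=6, FN=0+0+0=0 → 6/6 = 1.0000
  class_2: TP=8, FN=1+3+0=4 → 8/12 = 0.6667
  class_3: TP=6, FN=1+3+2=6 → 6/12 = 0.5000
Macro-recall = mean = (0.8333 + 1.0000 + 0.6667 + 0.5000) / 4 = 0.750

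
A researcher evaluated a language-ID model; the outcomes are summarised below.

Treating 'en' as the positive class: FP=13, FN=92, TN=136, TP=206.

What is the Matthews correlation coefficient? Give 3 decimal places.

MCC = (TP·TN − FP·FN) / √((TP+FP)(TP+FN)(TN+FP)(TN+FN))
Numerator = 206·136 − 13·92 = 26820
Denominator = √(219·298·149·228) = √2217080664 = 47085.8860
MCC = 26820 / 47085.8860 = 0.570

0.570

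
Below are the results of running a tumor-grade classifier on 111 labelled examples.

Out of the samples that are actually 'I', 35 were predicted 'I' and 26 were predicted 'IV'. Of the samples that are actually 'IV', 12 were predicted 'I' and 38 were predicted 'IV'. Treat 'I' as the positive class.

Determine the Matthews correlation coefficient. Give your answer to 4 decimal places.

0.3361

MCC = (TP·TN − FP·FN) / √((TP+FP)(TP+FN)(TN+FP)(TN+FN))
Numerator = 35·38 − 12·26 = 1018
Denominator = √(47·61·50·64) = √9174400 = 3028.9272
MCC = 1018 / 3028.9272 = 0.3361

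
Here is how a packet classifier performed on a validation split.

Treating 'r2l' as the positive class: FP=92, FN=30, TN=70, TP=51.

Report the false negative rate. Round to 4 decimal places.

FNR = FN/(FN+TP) = 30/(30+51) = 0.3704

0.3704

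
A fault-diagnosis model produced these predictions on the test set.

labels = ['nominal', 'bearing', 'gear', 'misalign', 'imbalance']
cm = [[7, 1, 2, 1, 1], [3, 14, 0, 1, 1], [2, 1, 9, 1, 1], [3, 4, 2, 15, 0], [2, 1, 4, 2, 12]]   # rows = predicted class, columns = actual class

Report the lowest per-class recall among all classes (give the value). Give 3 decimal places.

Per-class recall (TP/(TP+FN)):
  nominal: TP=7, FN=3+2+3+2=10 → 7/17 = 0.4118
  bearing: TP=14, FN=1+1+4+1=7 → 14/21 = 0.6667
  gear: TP=9, FN=2+0+2+4=8 → 9/17 = 0.5294
  misalign: TP=15, FN=1+1+1+2=5 → 15/20 = 0.7500
  imbalance: TP=12, FN=1+1+1+0=3 → 12/15 = 0.8000
Lowest is class 'nominal' with recall = 0.412.

0.412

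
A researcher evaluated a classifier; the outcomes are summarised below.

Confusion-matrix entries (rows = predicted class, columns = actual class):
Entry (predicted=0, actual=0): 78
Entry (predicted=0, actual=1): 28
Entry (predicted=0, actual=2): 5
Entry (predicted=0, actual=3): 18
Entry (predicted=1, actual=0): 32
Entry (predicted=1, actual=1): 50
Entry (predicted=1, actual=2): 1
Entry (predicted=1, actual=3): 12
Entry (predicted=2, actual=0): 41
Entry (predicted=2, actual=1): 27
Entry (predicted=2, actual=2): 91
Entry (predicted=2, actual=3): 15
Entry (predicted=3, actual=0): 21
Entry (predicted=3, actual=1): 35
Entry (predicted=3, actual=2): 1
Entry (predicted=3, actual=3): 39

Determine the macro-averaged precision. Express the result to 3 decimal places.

0.515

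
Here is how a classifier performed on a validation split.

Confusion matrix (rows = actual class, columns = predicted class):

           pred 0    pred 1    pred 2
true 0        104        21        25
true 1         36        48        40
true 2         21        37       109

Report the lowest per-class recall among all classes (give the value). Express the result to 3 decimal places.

Per-class recall (TP/(TP+FN)):
  0: TP=104, FN=21+25=46 → 104/150 = 0.6933
  1: TP=48, FN=36+40=76 → 48/124 = 0.3871
  2: TP=109, FN=21+37=58 → 109/167 = 0.6527
Lowest is class '1' with recall = 0.387.

0.387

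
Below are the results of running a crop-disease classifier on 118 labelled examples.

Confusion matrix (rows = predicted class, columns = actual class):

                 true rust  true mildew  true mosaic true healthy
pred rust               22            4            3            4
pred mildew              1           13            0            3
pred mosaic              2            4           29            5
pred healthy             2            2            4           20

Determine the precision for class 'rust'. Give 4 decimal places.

0.6667

One-vs-rest for 'rust': TP = diagonal; FP = other classes predicted 'rust'; FN = 'rust' predicted as other.
precision = TP/(TP+FP).
rust: TP=22, FP=4+3+4=11 → 22/33 = 0.66667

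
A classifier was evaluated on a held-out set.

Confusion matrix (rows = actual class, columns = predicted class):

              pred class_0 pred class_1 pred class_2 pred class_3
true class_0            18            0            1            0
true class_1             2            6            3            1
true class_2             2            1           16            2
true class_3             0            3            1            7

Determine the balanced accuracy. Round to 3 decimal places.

Balanced accuracy = mean of per-class recall.
  class_0: recall = 18/19 = 0.9474
  class_1: recall = 6/12 = 0.5000
  class_2: recall = 16/21 = 0.7619
  class_3: recall = 7/11 = 0.6364
Mean = (0.9474 + 0.5000 + 0.7619 + 0.6364) / 4 = 0.711

0.711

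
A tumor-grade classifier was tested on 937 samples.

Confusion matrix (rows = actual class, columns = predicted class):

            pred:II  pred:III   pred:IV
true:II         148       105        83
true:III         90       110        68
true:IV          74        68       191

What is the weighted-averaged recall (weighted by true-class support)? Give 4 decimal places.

0.4792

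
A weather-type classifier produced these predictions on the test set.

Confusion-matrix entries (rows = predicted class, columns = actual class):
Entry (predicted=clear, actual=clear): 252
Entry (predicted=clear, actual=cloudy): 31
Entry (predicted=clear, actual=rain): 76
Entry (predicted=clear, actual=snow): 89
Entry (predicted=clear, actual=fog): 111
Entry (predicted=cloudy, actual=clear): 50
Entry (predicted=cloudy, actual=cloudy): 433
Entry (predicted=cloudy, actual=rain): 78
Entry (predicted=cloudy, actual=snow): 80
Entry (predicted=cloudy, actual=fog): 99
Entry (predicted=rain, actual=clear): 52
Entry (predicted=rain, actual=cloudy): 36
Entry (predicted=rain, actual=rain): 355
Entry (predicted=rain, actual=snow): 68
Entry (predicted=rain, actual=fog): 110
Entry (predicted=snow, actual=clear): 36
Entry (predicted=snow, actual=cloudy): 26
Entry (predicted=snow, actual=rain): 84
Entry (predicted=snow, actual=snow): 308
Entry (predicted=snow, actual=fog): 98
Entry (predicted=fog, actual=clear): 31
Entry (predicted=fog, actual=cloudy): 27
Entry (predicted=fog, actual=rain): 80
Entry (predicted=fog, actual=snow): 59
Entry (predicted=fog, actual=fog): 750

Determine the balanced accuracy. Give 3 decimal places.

Balanced accuracy = mean of per-class recall.
  clear: recall = 252/421 = 0.5986
  cloudy: recall = 433/553 = 0.7830
  rain: recall = 355/673 = 0.5275
  snow: recall = 308/604 = 0.5099
  fog: recall = 750/1168 = 0.6421
Mean = (0.5986 + 0.7830 + 0.5275 + 0.5099 + 0.6421) / 5 = 0.612

0.612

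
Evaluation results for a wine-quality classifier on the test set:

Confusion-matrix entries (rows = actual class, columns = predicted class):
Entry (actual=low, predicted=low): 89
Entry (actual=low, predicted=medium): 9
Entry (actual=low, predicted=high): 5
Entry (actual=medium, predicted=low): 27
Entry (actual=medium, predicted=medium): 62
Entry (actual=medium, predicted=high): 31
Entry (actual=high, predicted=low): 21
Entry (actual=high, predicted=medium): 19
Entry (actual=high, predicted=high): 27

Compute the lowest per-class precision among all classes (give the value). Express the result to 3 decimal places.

Per-class precision (TP/(TP+FP)):
  low: TP=89, FP=27+21=48 → 89/137 = 0.6496
  medium: TP=62, FP=9+19=28 → 62/90 = 0.6889
  high: TP=27, FP=5+31=36 → 27/63 = 0.4286
Lowest is class 'high' with precision = 0.429.

0.429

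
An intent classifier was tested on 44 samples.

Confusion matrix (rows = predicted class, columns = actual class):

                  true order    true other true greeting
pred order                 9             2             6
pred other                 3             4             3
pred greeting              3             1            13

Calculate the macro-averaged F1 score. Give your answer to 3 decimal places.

0.567

Per-class F1 score (2·TP/(2·TP+FP+FN)):
  order: TP=9, FP=2+6=8, FN=3+3=6 → 18/32 = 0.5625
  other: TP=4, FP=3+3=6, FN=2+1=3 → 8/17 = 0.4706
  greeting: TP=13, FP=3+1=4, FN=6+3=9 → 26/39 = 0.6667
Macro-F1 score = mean = (0.5625 + 0.4706 + 0.6667) / 3 = 0.567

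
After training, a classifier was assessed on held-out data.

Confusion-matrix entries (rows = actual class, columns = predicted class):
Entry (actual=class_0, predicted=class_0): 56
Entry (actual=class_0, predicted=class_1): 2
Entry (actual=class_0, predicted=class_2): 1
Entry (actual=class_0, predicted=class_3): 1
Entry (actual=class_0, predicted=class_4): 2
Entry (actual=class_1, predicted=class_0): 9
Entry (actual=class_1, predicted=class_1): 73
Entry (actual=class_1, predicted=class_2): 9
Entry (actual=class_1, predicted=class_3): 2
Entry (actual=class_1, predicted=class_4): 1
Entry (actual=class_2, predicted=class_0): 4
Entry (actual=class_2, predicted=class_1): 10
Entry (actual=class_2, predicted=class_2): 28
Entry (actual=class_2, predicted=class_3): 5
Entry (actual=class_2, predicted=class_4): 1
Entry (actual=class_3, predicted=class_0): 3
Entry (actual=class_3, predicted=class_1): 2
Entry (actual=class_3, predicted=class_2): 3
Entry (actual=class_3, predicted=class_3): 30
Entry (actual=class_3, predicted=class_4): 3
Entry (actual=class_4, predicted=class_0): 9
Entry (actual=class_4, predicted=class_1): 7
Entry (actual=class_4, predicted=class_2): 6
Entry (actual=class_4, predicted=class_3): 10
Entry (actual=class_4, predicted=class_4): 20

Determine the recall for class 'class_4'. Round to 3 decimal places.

0.385

Treat 'class_4' as positive and all other classes as negative.
recall = TP/(TP+FN).
class_4: TP=20, FN=9+7+6+10=32 → 20/52 = 0.3846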